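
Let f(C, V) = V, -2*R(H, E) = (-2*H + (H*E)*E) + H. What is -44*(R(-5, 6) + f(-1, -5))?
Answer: -3630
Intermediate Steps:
R(H, E) = H/2 - H*E**2/2 (R(H, E) = -((-2*H + (H*E)*E) + H)/2 = -((-2*H + (E*H)*E) + H)/2 = -((-2*H + H*E**2) + H)/2 = -(-H + H*E**2)/2 = H/2 - H*E**2/2)
-44*(R(-5, 6) + f(-1, -5)) = -44*((1/2)*(-5)*(1 - 1*6**2) - 5) = -44*((1/2)*(-5)*(1 - 1*36) - 5) = -44*((1/2)*(-5)*(1 - 36) - 5) = -44*((1/2)*(-5)*(-35) - 5) = -44*(175/2 - 5) = -44*165/2 = -3630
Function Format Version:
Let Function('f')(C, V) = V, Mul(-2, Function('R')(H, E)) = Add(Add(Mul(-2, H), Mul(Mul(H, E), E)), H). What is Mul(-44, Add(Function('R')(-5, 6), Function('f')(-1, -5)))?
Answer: -3630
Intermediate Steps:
Function('R')(H, E) = Add(Mul(Rational(1, 2), H), Mul(Rational(-1, 2), H, Pow(E, 2))) (Function('R')(H, E) = Mul(Rational(-1, 2), Add(Add(Mul(-2, H), Mul(Mul(H, E), E)), H)) = Mul(Rational(-1, 2), Add(Add(Mul(-2, H), Mul(Mul(E, H), E)), H)) = Mul(Rational(-1, 2), Add(Add(Mul(-2, H), Mul(H, Pow(E, 2))), H)) = Mul(Rational(-1, 2), Add(Mul(-1, H), Mul(H, Pow(E, 2)))) = Add(Mul(Rational(1, 2), H), Mul(Rational(-1, 2), H, Pow(E, 2))))
Mul(-44, Add(Function('R')(-5, 6), Function('f')(-1, -5))) = Mul(-44, Add(Mul(Rational(1, 2), -5, Add(1, Mul(-1, Pow(6, 2)))), -5)) = Mul(-44, Add(Mul(Rational(1, 2), -5, Add(1, Mul(-1, 36))), -5)) = Mul(-44, Add(Mul(Rational(1, 2), -5, Add(1, -36)), -5)) = Mul(-44, Add(Mul(Rational(1, 2), -5, -35), -5)) = Mul(-44, Add(Rational(175, 2), -5)) = Mul(-44, Rational(165, 2)) = -3630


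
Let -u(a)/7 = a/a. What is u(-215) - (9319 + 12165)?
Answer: -21491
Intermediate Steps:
u(a) = -7 (u(a) = -7*a/a = -7*1 = -7)
u(-215) - (9319 + 12165) = -7 - (9319 + 12165) = -7 - 1*21484 = -7 - 21484 = -21491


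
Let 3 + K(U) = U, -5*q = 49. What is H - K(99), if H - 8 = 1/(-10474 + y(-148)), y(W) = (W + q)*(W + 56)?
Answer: -1779179/20218 ≈ -88.000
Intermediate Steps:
q = -49/5 (q = -1/5*49 = -49/5 ≈ -9.8000)
y(W) = (56 + W)*(-49/5 + W) (y(W) = (W - 49/5)*(W + 56) = (-49/5 + W)*(56 + W) = (56 + W)*(-49/5 + W))
K(U) = -3 + U
H = 161749/20218 (H = 8 + 1/(-10474 + (-2744/5 + (-148)**2 + (231/5)*(-148))) = 8 + 1/(-10474 + (-2744/5 + 21904 - 34188/5)) = 8 + 1/(-10474 + 72588/5) = 8 + 1/(20218/5) = 8 + 5/20218 = 161749/20218 ≈ 8.0002)
H - K(99) = 161749/20218 - (-3 + 99) = 161749/20218 - 1*96 = 161749/20218 - 96 = -1779179/20218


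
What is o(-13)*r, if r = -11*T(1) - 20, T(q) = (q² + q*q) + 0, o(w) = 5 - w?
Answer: -756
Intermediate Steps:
T(q) = 2*q² (T(q) = (q² + q²) + 0 = 2*q² + 0 = 2*q²)
r = -42 (r = -22*1² - 20 = -22 - 20 = -42)
o(-13)*r = (5 - 1*(-13))*(-42) = (5 + 13)*(-42) = 18*(-42) = -756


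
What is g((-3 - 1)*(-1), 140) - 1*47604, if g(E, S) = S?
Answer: -47464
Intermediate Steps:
g((-3 - 1)*(-1), 140) - 1*47604 = 140 - 1*47604 = 140 - 47604 = -47464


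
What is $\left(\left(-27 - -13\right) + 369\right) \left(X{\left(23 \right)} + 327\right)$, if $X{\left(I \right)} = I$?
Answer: $124250$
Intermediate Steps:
$\left(\left(-27 - -13\right) + 369\right) \left(X{\left(23 \right)} + 327\right) = \left(\left(-27 - -13\right) + 369\right) \left(23 + 327\right) = \left(\left(-27 + 13\right) + 369\right) 350 = \left(-14 + 369\right) 350 = 355 \cdot 350 = 124250$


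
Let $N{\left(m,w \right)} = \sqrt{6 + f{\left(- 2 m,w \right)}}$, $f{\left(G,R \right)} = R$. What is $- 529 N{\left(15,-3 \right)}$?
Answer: $- 529 \sqrt{3} \approx -916.25$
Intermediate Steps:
$N{\left(m,w \right)} = \sqrt{6 + w}$
$- 529 N{\left(15,-3 \right)} = - 529 \sqrt{6 - 3} = - 529 \sqrt{3}$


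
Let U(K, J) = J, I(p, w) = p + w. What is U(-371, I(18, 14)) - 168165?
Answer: -168133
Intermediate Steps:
U(-371, I(18, 14)) - 168165 = (18 + 14) - 168165 = 32 - 168165 = -168133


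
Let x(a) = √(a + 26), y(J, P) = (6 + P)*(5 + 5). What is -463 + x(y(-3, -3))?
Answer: -463 + 2*√14 ≈ -455.52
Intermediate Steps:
y(J, P) = 60 + 10*P (y(J, P) = (6 + P)*10 = 60 + 10*P)
x(a) = √(26 + a)
-463 + x(y(-3, -3)) = -463 + √(26 + (60 + 10*(-3))) = -463 + √(26 + (60 - 30)) = -463 + √(26 + 30) = -463 + √56 = -463 + 2*√14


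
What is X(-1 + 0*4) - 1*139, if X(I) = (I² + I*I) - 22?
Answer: -159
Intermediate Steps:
X(I) = -22 + 2*I² (X(I) = (I² + I²) - 22 = 2*I² - 22 = -22 + 2*I²)
X(-1 + 0*4) - 1*139 = (-22 + 2*(-1 + 0*4)²) - 1*139 = (-22 + 2*(-1 + 0)²) - 139 = (-22 + 2*(-1)²) - 139 = (-22 + 2*1) - 139 = (-22 + 2) - 139 = -20 - 139 = -159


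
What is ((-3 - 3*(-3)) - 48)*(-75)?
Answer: 3150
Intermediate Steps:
((-3 - 3*(-3)) - 48)*(-75) = ((-3 + 9) - 48)*(-75) = (6 - 48)*(-75) = -42*(-75) = 3150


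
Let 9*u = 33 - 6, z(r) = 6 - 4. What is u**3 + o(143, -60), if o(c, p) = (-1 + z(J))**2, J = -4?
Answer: 28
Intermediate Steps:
z(r) = 2
u = 3 (u = (33 - 6)/9 = (1/9)*27 = 3)
o(c, p) = 1 (o(c, p) = (-1 + 2)**2 = 1**2 = 1)
u**3 + o(143, -60) = 3**3 + 1 = 27 + 1 = 28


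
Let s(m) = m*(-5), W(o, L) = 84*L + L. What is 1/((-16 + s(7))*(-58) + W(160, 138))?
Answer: 1/14688 ≈ 6.8083e-5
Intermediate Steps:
W(o, L) = 85*L
s(m) = -5*m
1/((-16 + s(7))*(-58) + W(160, 138)) = 1/((-16 - 5*7)*(-58) + 85*138) = 1/((-16 - 35)*(-58) + 11730) = 1/(-51*(-58) + 11730) = 1/(2958 + 11730) = 1/14688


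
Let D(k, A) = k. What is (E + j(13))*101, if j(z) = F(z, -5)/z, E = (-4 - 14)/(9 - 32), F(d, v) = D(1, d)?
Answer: 25957/299 ≈ 86.813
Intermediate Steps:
F(d, v) = 1
E = 18/23 (E = -18/(-23) = -18*(-1/23) = 18/23 ≈ 0.78261)
j(z) = 1/z
(E + j(13))*101 = (18/23 + 1/13)*101 = (257/299)*101 = 25957/299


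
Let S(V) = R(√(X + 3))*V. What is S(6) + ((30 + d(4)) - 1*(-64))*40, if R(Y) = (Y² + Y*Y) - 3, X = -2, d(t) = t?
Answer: 3914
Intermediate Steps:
R(Y) = -3 + 2*Y² (R(Y) = (Y² + Y²) - 3 = 2*Y² - 3 = -3 + 2*Y²)
S(V) = -V (S(V) = (-3 + 2*(√(-2 + 3))²)*V = (-3 + 2*(√1)²)*V = (-3 + 2*1²)*V = (-3 + 2*1)*V = (-3 + 2)*V = -V)
S(6) + ((30 + d(4)) - 1*(-64))*40 = -1*6 + ((30 + 4) - 1*(-64))*40 = -6 + (34 + 64)*40 = -6 + 98*40 = -6 + 3920 = 3914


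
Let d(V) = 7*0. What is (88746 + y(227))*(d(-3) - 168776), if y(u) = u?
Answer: -15016507048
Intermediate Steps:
d(V) = 0
(88746 + y(227))*(d(-3) - 168776) = (88746 + 227)*(0 - 168776) = 88973*(-168776) = -15016507048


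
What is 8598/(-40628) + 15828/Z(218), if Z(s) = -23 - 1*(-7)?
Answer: -40199847/40628 ≈ -989.46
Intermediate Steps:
Z(s) = -16 (Z(s) = -23 + 7 = -16)
8598/(-40628) + 15828/Z(218) = 8598/(-40628) + 15828/(-16) = 8598*(-1/40628) + 15828*(-1/16) = -4299/20314 - 3957/4 = -40199847/40628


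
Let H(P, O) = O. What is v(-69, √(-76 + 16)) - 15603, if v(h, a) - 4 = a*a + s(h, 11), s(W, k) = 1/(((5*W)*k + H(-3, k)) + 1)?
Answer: -59237998/3783 ≈ -15659.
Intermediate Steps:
s(W, k) = 1/(1 + k + 5*W*k) (s(W, k) = 1/(((5*W)*k + k) + 1) = 1/((5*W*k + k) + 1) = 1/((k + 5*W*k) + 1) = 1/(1 + k + 5*W*k))
v(h, a) = 4 + a² + 1/(12 + 55*h) (v(h, a) = 4 + (a*a + 1/(1 + 11 + 5*h*11)) = 4 + (a² + 1/(1 + 11 + 55*h)) = 4 + (a² + 1/(12 + 55*h)) = 4 + a² + 1/(12 + 55*h))
v(-69, √(-76 + 16)) - 15603 = (1 + (4 + (√(-76 + 16))²)*(12 + 55*(-69)))/(12 + 55*(-69)) - 15603 = (1 + (4 + (√(-60))²)*(12 - 3795))/(12 - 3795) - 15603 = (1 + (4 + (2*I*√15)²)*(-3783))/(-3783) - 15603 = -(1 + (4 - 60)*(-3783))/3783 - 15603 = -(1 - 56*(-3783))/3783 - 15603 = -(1 + 211848)/3783 - 15603 = -1/3783*211849 - 15603 = -211849/3783 - 15603 = -59237998/3783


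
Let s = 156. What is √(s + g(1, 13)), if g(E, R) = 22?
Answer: √178 ≈ 13.342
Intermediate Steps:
√(s + g(1, 13)) = √(156 + 22) = √178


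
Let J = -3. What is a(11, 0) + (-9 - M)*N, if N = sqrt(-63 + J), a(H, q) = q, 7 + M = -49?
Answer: 47*I*sqrt(66) ≈ 381.83*I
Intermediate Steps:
M = -56 (M = -7 - 49 = -56)
N = I*sqrt(66) (N = sqrt(-63 - 3) = sqrt(-66) = I*sqrt(66) ≈ 8.124*I)
a(11, 0) + (-9 - M)*N = 0 + (-9 - 1*(-56))*(I*sqrt(66)) = 0 + (-9 + 56)*(I*sqrt(66)) = 0 + 47*(I*sqrt(66)) = 0 + 47*I*sqrt(66) = 47*I*sqrt(66)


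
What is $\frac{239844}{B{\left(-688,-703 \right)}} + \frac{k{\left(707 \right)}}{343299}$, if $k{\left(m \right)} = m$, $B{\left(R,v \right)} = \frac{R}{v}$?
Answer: $\frac{143276630821}{584628} \approx 2.4507 \cdot 10^{5}$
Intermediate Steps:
$\frac{239844}{B{\left(-688,-703 \right)}} + \frac{k{\left(707 \right)}}{343299} = \frac{239844}{\left(-688\right) \frac{1}{-703}} + \frac{707}{343299} = \frac{239844}{\left(-688\right) \left(- \frac{1}{703}\right)} + 707 \cdot \frac{1}{343299} = \frac{239844}{\frac{688}{703}} + \frac{7}{3399} = 239844 \cdot \frac{703}{688} + \frac{7}{3399} = \frac{42152583}{172} + \frac{7}{3399} = \frac{143276630821}{584628}$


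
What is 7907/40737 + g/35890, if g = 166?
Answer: 3926278/19757445 ≈ 0.19872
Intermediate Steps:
7907/40737 + g/35890 = 7907/40737 + 166/35890 = 7907*(1/40737) + 166*(1/35890) = 7907/40737 + 83/17945 = 3926278/19757445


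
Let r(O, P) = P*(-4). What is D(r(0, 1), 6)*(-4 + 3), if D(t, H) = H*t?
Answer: 24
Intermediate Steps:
r(O, P) = -4*P
D(r(0, 1), 6)*(-4 + 3) = (6*(-4*1))*(-4 + 3) = (6*(-4))*(-1) = -24*(-1) = 24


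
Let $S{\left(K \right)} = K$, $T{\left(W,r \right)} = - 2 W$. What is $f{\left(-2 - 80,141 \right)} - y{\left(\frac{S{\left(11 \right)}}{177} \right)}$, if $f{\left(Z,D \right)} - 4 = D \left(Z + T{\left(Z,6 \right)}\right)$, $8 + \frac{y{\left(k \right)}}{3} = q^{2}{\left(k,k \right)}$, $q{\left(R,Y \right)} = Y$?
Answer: $\frac{121034249}{10443} \approx 11590.0$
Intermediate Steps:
$y{\left(k \right)} = -24 + 3 k^{2}$
$f{\left(Z,D \right)} = 4 - D Z$ ($f{\left(Z,D \right)} = 4 + D \left(Z - 2 Z\right) = 4 + D \left(- Z\right) = 4 - D Z$)
$f{\left(-2 - 80,141 \right)} - y{\left(\frac{S{\left(11 \right)}}{177} \right)} = \left(4 - 141 \left(-2 - 80\right)\right) - \left(-24 + 3 \left(\frac{11}{177}\right)^{2}\right) = \left(4 - 141 \left(-2 - 80\right)\right) - \left(-24 + 3 \left(11 \cdot \frac{1}{177}\right)^{2}\right) = \left(4 - 141 \left(-82\right)\right) - \left(-24 + 3 \left(\frac{11}{177}\right)^{2}\right) = \left(4 + 11562\right) - \left(-24 + 3 \cdot \frac{121}{31329}\right) = 11566 - \left(-24 + \frac{121}{10443}\right) = 11566 - - \frac{250511}{10443} = 11566 + \frac{250511}{10443} = \frac{121034249}{10443}$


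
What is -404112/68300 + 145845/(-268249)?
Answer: -29590963347/4580351675 ≈ -6.4604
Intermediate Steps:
-404112/68300 + 145845/(-268249) = -404112*1/68300 + 145845*(-1/268249) = -101028/17075 - 145845/268249 = -29590963347/4580351675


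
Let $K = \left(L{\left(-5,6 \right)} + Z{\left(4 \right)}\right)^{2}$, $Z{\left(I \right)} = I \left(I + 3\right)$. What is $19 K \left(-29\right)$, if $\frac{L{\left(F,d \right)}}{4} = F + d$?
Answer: $-564224$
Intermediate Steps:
$L{\left(F,d \right)} = 4 F + 4 d$ ($L{\left(F,d \right)} = 4 \left(F + d\right) = 4 F + 4 d$)
$Z{\left(I \right)} = I \left(3 + I\right)$
$K = 1024$ ($K = \left(\left(4 \left(-5\right) + 4 \cdot 6\right) + 4 \left(3 + 4\right)\right)^{2} = \left(\left(-20 + 24\right) + 4 \cdot 7\right)^{2} = \left(4 + 28\right)^{2} = 32^{2} = 1024$)
$19 K \left(-29\right) = 19 \cdot 1024 \left(-29\right) = 19456 \left(-29\right) = -564224$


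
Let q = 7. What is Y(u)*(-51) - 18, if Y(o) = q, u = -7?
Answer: -375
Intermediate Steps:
Y(o) = 7
Y(u)*(-51) - 18 = 7*(-51) - 18 = -357 - 18 = -375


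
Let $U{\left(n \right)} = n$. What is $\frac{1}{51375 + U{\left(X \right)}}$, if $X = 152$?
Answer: $\frac{1}{51527} \approx 1.9407 \cdot 10^{-5}$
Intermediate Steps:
$\frac{1}{51375 + U{\left(X \right)}} = \frac{1}{51375 + 152} = \frac{1}{51527}$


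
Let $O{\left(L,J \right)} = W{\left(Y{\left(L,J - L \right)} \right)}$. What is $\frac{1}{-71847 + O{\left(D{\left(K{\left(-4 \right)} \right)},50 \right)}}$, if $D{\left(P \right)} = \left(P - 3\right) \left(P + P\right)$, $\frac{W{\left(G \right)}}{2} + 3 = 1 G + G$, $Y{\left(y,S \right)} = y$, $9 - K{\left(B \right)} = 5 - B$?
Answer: $- \frac{1}{71853} \approx -1.3917 \cdot 10^{-5}$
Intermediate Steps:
$K{\left(B \right)} = 4 + B$ ($K{\left(B \right)} = 9 - \left(5 - B\right) = 9 + \left(-5 + B\right) = 4 + B$)
$W{\left(G \right)} = -6 + 4 G$ ($W{\left(G \right)} = -6 + 2 \left(1 G + G\right) = -6 + 2 \left(G + G\right) = -6 + 2 \cdot 2 G = -6 + 4 G$)
$D{\left(P \right)} = 2 P \left(-3 + P\right)$ ($D{\left(P \right)} = \left(-3 + P\right) 2 P = 2 P \left(-3 + P\right)$)
$O{\left(L,J \right)} = -6 + 4 L$
$\frac{1}{-71847 + O{\left(D{\left(K{\left(-4 \right)} \right)},50 \right)}} = \frac{1}{-71847 - \left(6 - 4 \cdot 2 \left(4 - 4\right) \left(-3 + \left(4 - 4\right)\right)\right)} = \frac{1}{-71847 - \left(6 - 4 \cdot 2 \cdot 0 \left(-3 + 0\right)\right)} = \frac{1}{-71847 - \left(6 - 4 \cdot 2 \cdot 0 \left(-3\right)\right)} = \frac{1}{-71847 + \left(-6 + 4 \cdot 0\right)} = \frac{1}{-71847 + \left(-6 + 0\right)} = \frac{1}{-71847 - 6} = \frac{1}{-71853} = - \frac{1}{71853}$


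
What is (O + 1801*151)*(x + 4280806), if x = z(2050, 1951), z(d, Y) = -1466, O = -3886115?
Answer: -15466236571760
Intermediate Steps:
x = -1466
(O + 1801*151)*(x + 4280806) = (-3886115 + 1801*151)*(-1466 + 4280806) = (-3886115 + 271951)*4279340 = -3614164*4279340 = -15466236571760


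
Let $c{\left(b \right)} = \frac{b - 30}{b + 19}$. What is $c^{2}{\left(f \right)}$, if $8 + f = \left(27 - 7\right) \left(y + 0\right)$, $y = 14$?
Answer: $\frac{58564}{84681} \approx 0.69158$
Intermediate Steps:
$f = 272$ ($f = -8 + \left(27 - 7\right) \left(14 + 0\right) = -8 + 20 \cdot 14 = -8 + 280 = 272$)
$c{\left(b \right)} = \frac{-30 + b}{19 + b}$
$c^{2}{\left(f \right)} = \left(\frac{-30 + 272}{19 + 272}\right)^{2} = \left(\frac{1}{291} \cdot 242\right)^{2} = \left(\frac{242}{291}\right)^{2} = \frac{58564}{84681}$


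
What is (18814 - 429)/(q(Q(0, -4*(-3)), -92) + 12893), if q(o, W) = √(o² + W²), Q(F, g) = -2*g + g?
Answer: 237037805/166220841 - 73540*√538/166220841 ≈ 1.4158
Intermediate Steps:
Q(F, g) = -g
q(o, W) = √(W² + o²)
(18814 - 429)/(q(Q(0, -4*(-3)), -92) + 12893) = (18814 - 429)/(√((-92)² + (-(-4)*(-3))²) + 12893) = 18385/(√(8464 + (-1*12)²) + 12893) = 18385/(√(8464 + (-12)²) + 12893) = 18385/(√(8464 + 144) + 12893) = 18385/(√8608 + 12893) = 18385/(4*√538 + 12893) = 18385/(12893 + 4*√538)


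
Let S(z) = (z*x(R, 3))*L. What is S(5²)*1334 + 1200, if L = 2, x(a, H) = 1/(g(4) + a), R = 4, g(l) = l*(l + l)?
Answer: 27475/9 ≈ 3052.8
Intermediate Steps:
g(l) = 2*l² (g(l) = l*(2*l) = 2*l²)
x(a, H) = 1/(32 + a) (x(a, H) = 1/(2*4² + a) = 1/(2*16 + a) = 1/(32 + a))
S(z) = z/18 (S(z) = (z/(32 + 4))*2 = (z/36)*2 = z/18)
S(5²)*1334 + 1200 = ((1/18)*5²)*1334 + 1200 = ((1/18)*25)*1334 + 1200 = (25/18)*1334 + 1200 = 16675/9 + 1200 = 27475/9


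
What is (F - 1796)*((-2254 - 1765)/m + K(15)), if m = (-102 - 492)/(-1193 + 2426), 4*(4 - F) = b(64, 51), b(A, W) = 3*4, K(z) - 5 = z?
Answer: -990701785/66 ≈ -1.5011e+7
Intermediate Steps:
K(z) = 5 + z
b(A, W) = 12
F = 1 (F = 4 - 1/4*12 = 4 - 3 = 1)
m = -66/137 (m = -594/1233 = -594*1/1233 = -66/137 ≈ -0.48175)
(F - 1796)*((-2254 - 1765)/m + K(15)) = (1 - 1796)*((-2254 - 1765)/(-66/137) + (5 + 15)) = -1795*(-4019*(-137/66) + 20) = -1795*(550603/66 + 20) = -1795*551923/66 = -990701785/66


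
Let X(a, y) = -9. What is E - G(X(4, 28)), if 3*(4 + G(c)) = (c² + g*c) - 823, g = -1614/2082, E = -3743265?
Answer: -3896479648/1041 ≈ -3.7430e+6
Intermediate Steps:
g = -269/347 (g = -1614*1/2082 = -269/347 ≈ -0.77522)
G(c) = -835/3 - 269*c/1041 + c²/3 (G(c) = -4 + ((c² - 269*c/347) - 823)/3 = -4 + (-823 + c² - 269*c/347)/3 = -4 + (-823/3 - 269*c/1041 + c²/3) = -835/3 - 269*c/1041 + c²/3)
E - G(X(4, 28)) = -3743265 - (-835/3 - 269/1041*(-9) + (⅓)*(-9)²) = -3743265 - (-835/3 + 807/347 + (⅓)*81) = -3743265 - (-835/3 + 807/347 + 27) = -3743265 - 1*(-259217/1041) = -3743265 + 259217/1041 = -3896479648/1041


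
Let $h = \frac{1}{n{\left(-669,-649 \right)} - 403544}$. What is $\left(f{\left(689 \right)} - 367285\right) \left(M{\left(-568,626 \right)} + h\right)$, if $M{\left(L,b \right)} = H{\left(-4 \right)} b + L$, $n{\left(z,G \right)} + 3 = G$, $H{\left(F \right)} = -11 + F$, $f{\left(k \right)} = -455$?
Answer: $\frac{123345627601005}{33683} \approx 3.662 \cdot 10^{9}$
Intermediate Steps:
$n{\left(z,G \right)} = -3 + G$
$M{\left(L,b \right)} = L - 15 b$ ($M{\left(L,b \right)} = \left(-11 - 4\right) b + L = - 15 b + L = L - 15 b$)
$h = - \frac{1}{404196}$ ($h = \frac{1}{\left(-3 - 649\right) - 403544} = \frac{1}{-652 - 403544} = \frac{1}{-404196} = - \frac{1}{404196} \approx -2.474 \cdot 10^{-6}$)
$\left(f{\left(689 \right)} - 367285\right) \left(M{\left(-568,626 \right)} + h\right) = \left(-455 - 367285\right) \left(\left(-568 - 9390\right) - \frac{1}{404196}\right) = - 367740 \left(\left(-568 - 9390\right) - \frac{1}{404196}\right) = - 367740 \left(-9958 - \frac{1}{404196}\right) = \left(-367740\right) \left(- \frac{4024983769}{404196}\right) = \frac{123345627601005}{33683}$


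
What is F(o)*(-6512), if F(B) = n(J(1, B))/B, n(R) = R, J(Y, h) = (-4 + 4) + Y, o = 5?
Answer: -6512/5 ≈ -1302.4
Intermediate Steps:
J(Y, h) = Y (J(Y, h) = 0 + Y = Y)
F(B) = 1/B
F(o)*(-6512) = -6512/5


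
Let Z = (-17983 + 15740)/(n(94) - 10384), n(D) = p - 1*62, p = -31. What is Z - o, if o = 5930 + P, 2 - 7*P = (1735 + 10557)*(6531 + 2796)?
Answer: 1200726784345/73339 ≈ 1.6372e+7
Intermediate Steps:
P = -114647482/7 (P = 2/7 - (1735 + 10557)*(6531 + 2796)/7 = 2/7 - 1756*9327 = 2/7 - ⅐*114647484 = 2/7 - 16378212 = -114647482/7 ≈ -1.6378e+7)
o = -114605972/7 (o = 5930 - 114647482/7 = -114605972/7 ≈ -1.6372e+7)
n(D) = -93 (n(D) = -31 - 1*62 = -31 - 62 = -93)
Z = 2243/10477 (Z = (-17983 + 15740)/(-93 - 10384) = -2243/(-10477) = -2243*(-1/10477) = 2243/10477 ≈ 0.21409)
Z - o = 2243/10477 - 1*(-114605972/7) = 2243/10477 + 114605972/7 = 1200726784345/73339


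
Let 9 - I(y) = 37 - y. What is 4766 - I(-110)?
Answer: 4904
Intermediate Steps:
I(y) = -28 + y (I(y) = 9 - (37 - y) = 9 + (-37 + y) = -28 + y)
4766 - I(-110) = 4766 - (-28 - 110) = 4766 - 1*(-138) = 4766 + 138 = 4904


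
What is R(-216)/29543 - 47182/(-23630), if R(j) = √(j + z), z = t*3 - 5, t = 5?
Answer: 23591/11815 + I*√206/29543 ≈ 1.9967 + 0.00048582*I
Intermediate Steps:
z = 10 (z = 5*3 - 5 = 15 - 5 = 10)
R(j) = √(10 + j) (R(j) = √(j + 10) = √(10 + j))
R(-216)/29543 - 47182/(-23630) = √(10 - 216)/29543 - 47182/(-23630) = √(-206)*(1/29543) - 47182*(-1/23630) = (I*√206)*(1/29543) + 23591/11815 = I*√206/29543 + 23591/11815 = 23591/11815 + I*√206/29543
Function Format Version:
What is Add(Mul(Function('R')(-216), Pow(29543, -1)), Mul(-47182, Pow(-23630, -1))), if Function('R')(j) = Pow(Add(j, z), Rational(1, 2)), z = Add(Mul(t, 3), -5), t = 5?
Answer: Add(Rational(23591, 11815), Mul(Rational(1, 29543), I, Pow(206, Rational(1, 2)))) ≈ Add(1.9967, Mul(0.00048582, I))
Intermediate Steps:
z = 10 (z = Add(Mul(5, 3), -5) = Add(15, -5) = 10)
Function('R')(j) = Pow(Add(10, j), Rational(1, 2)) (Function('R')(j) = Pow(Add(j, 10), Rational(1, 2)) = Pow(Add(10, j), Rational(1, 2)))
Add(Mul(Function('R')(-216), Pow(29543, -1)), Mul(-47182, Pow(-23630, -1))) = Add(Mul(Pow(Add(10, -216), Rational(1, 2)), Pow(29543, -1)), Mul(-47182, Pow(-23630, -1))) = Add(Mul(Pow(-206, Rational(1, 2)), Rational(1, 29543)), Mul(-47182, Rational(-1, 23630))) = Add(Mul(Mul(I, Pow(206, Rational(1, 2))), Rational(1, 29543)), Rational(23591, 11815)) = Add(Mul(Rational(1, 29543), I, Pow(206, Rational(1, 2))), Rational(23591, 11815)) = Add(Rational(23591, 11815), Mul(Rational(1, 29543), I, Pow(206, Rational(1, 2))))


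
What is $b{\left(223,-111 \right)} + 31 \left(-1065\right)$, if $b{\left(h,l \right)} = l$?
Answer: $-33126$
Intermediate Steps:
$b{\left(223,-111 \right)} + 31 \left(-1065\right) = -111 + 31 \left(-1065\right) = -111 - 33015 = -33126$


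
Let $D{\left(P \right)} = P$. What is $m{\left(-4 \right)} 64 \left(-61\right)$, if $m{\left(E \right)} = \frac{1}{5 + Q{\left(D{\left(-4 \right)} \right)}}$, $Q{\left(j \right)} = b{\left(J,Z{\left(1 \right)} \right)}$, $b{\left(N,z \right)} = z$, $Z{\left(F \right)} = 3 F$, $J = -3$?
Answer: $-488$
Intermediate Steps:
$Q{\left(j \right)} = 3$ ($Q{\left(j \right)} = 3 \cdot 1 = 3$)
$m{\left(E \right)} = \frac{1}{8}$ ($m{\left(E \right)} = \frac{1}{5 + 3} = \frac{1}{8}$)
$m{\left(-4 \right)} 64 \left(-61\right) = \frac{1}{8} \cdot 64 \left(-61\right) = 8 \left(-61\right) = -488$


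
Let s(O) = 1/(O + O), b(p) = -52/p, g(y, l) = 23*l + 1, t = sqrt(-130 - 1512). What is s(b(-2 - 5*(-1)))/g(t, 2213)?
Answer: -3/5293600 ≈ -5.6672e-7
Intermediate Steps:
t = I*sqrt(1642) (t = sqrt(-1642) = I*sqrt(1642) ≈ 40.522*I)
g(y, l) = 1 + 23*l
s(O) = 1/(2*O)
s(b(-2 - 5*(-1)))/g(t, 2213) = (1/(2*((-52/(-2 - 5*(-1))))))/(1 + 23*2213) = (1/(2*((-52/(-2 + 5)))))/(1 + 50899) = (1/(2*((-52/3))))/50900 = (1/(2*((-52*1/3))))*(1/50900) = (1/(2*(-52/3)))*(1/50900) = ((1/2)*(-3/52))*(1/50900) = -3/104*1/50900 = -3/5293600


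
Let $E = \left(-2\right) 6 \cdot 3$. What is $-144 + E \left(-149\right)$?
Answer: $5220$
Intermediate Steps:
$E = -36$ ($E = \left(-12\right) 3 = -36$)
$-144 + E \left(-149\right) = -144 - -5364 = -144 + 5364 = 5220$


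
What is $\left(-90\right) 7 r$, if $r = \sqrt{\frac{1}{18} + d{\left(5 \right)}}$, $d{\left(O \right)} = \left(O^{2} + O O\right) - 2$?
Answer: $- 105 \sqrt{1730} \approx -4367.3$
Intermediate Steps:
$d{\left(O \right)} = -2 + 2 O^{2}$ ($d{\left(O \right)} = \left(O^{2} + O^{2}\right) - 2 = 2 O^{2} - 2 = -2 + 2 O^{2}$)
$r = \frac{\sqrt{1730}}{6}$ ($r = \sqrt{\frac{1}{18} - \left(2 - 2 \cdot 5^{2}\right)} = \sqrt{\frac{1}{18} + \left(-2 + 2 \cdot 25\right)} = \sqrt{\frac{1}{18} + \left(-2 + 50\right)} = \sqrt{\frac{1}{18} + 48} = \sqrt{\frac{865}{18}} = \frac{\sqrt{1730}}{6} \approx 6.9322$)
$\left(-90\right) 7 r = \left(-90\right) 7 \frac{\sqrt{1730}}{6} = - 630 \frac{\sqrt{1730}}{6} = - 105 \sqrt{1730}$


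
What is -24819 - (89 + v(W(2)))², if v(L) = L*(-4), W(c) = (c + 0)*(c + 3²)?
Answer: -24820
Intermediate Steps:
W(c) = c*(9 + c) (W(c) = c*(c + 9) = c*(9 + c))
v(L) = -4*L
-24819 - (89 + v(W(2)))² = -24819 - (89 - 8*(9 + 2))² = -24819 - (89 - 8*11)² = -24819 - (89 - 4*22)² = -24819 - (89 - 88)² = -24819 - 1*1² = -24819 - 1*1 = -24819 - 1 = -24820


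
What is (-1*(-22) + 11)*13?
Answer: 429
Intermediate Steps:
(-1*(-22) + 11)*13 = (22 + 11)*13 = 33*13 = 429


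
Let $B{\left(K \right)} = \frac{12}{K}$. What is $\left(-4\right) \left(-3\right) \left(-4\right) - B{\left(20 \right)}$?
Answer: $- \frac{243}{5} \approx -48.6$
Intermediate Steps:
$\left(-4\right) \left(-3\right) \left(-4\right) - B{\left(20 \right)} = \left(-4\right) \left(-3\right) \left(-4\right) - \frac{12}{20} = 12 \left(-4\right) - 12 \cdot \frac{1}{20} = -48 - \frac{3}{5} = - \frac{243}{5}$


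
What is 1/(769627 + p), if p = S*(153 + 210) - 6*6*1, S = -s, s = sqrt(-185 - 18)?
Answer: 769591/592297056388 + 363*I*sqrt(203)/592297056388 ≈ 1.2993e-6 + 8.732e-9*I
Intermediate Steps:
s = I*sqrt(203) (s = sqrt(-203) = I*sqrt(203) ≈ 14.248*I)
S = -I*sqrt(203) ≈ -14.248*I
p = -36 - 363*I*sqrt(203) (p = (-I*sqrt(203))*(153 + 210) - 6*6*1 = -I*sqrt(203)*363 - 36*1 = -363*I*sqrt(203) - 36 = -36 - 363*I*sqrt(203) ≈ -36.0 - 5172.0*I)
1/(769627 + p) = 1/(769627 + (-36 - 363*I*sqrt(203))) = 1/(769591 - 363*I*sqrt(203))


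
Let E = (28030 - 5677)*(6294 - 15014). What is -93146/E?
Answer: 46573/97459080 ≈ 0.00047787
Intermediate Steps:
E = -194918160 (E = 22353*(-8720) = -194918160)
-93146/E = -93146/(-194918160) = -93146*(-1/194918160) = 46573/97459080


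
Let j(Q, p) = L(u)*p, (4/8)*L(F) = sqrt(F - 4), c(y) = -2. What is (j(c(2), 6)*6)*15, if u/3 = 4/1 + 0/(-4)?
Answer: 2160*sqrt(2) ≈ 3054.7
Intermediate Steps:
u = 12 (u = 3*(4/1 + 0/(-4)) = 3*(4*1 + 0*(-1/4)) = 3*(4 + 0) = 3*4 = 12)
L(F) = 2*sqrt(-4 + F) (L(F) = 2*sqrt(F - 4) = 2*sqrt(-4 + F))
j(Q, p) = 4*p*sqrt(2) (j(Q, p) = (2*sqrt(-4 + 12))*p = (2*sqrt(8))*p = (2*(2*sqrt(2)))*p = (4*sqrt(2))*p = 4*p*sqrt(2))
(j(c(2), 6)*6)*15 = ((4*6*sqrt(2))*6)*15 = ((24*sqrt(2))*6)*15 = (144*sqrt(2))*15 = 2160*sqrt(2)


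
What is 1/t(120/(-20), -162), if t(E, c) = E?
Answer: -1/6 ≈ -0.16667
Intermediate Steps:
1/t(120/(-20), -162) = 1/(120/(-20)) = 1/(120*(-1/20)) = 1/(-6) = -1/6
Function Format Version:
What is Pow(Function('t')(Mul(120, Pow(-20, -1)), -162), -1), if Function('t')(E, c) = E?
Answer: Rational(-1, 6) ≈ -0.16667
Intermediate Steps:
Pow(Function('t')(Mul(120, Pow(-20, -1)), -162), -1) = Pow(Mul(120, Pow(-20, -1)), -1) = Pow(Mul(120, Rational(-1, 20)), -1) = Pow(-6, -1) = Rational(-1, 6)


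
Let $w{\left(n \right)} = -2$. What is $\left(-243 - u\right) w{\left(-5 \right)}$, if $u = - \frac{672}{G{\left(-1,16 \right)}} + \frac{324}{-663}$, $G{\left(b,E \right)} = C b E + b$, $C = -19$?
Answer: $\frac{10727182}{22321} \approx 480.59$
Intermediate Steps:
$G{\left(b,E \right)} = b - 19 E b$ ($G{\left(b,E \right)} = - 19 b E + b = - 19 E b + b = b - 19 E b$)
$u = - \frac{60412}{22321}$ ($u = - \frac{672}{\left(-1\right) \left(1 - 304\right)} + \frac{324}{-663} = - \frac{672}{\left(-1\right) \left(1 - 304\right)} + 324 \left(- \frac{1}{663}\right) = - \frac{672}{\left(-1\right) \left(-303\right)} - \frac{108}{221} = - \frac{672}{303} - \frac{108}{221} = \left(-672\right) \frac{1}{303} - \frac{108}{221} = - \frac{224}{101} - \frac{108}{221} = - \frac{60412}{22321} \approx -2.7065$)
$\left(-243 - u\right) w{\left(-5 \right)} = \left(-243 - - \frac{60412}{22321}\right) \left(-2\right) = \left(-243 + \frac{60412}{22321}\right) \left(-2\right) = \left(- \frac{5363591}{22321}\right) \left(-2\right) = \frac{10727182}{22321}$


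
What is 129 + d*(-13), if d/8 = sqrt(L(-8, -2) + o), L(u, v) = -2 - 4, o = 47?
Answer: 129 - 104*sqrt(41) ≈ -536.92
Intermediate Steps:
L(u, v) = -6
d = 8*sqrt(41) (d = 8*sqrt(-6 + 47) = 8*sqrt(41) ≈ 51.225)
129 + d*(-13) = 129 + (8*sqrt(41))*(-13) = 129 - 104*sqrt(41)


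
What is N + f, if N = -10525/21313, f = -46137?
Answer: -983328406/21313 ≈ -46138.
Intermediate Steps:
N = -10525/21313 (N = -10525*1/21313 = -10525/21313 ≈ -0.49383)
N + f = -10525/21313 - 46137 = -983328406/21313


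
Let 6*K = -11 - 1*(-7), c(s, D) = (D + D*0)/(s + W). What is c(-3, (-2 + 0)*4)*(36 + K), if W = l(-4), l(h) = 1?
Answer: 424/3 ≈ 141.33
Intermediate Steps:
W = 1
c(s, D) = D/(1 + s) (c(s, D) = (D + D*0)/(s + 1) = (D + 0)/(1 + s) = D/(1 + s))
K = -2/3 (K = (-11 - 1*(-7))/6 = (-11 + 7)/6 = (1/6)*(-4) = -2/3 ≈ -0.66667)
c(-3, (-2 + 0)*4)*(36 + K) = (((-2 + 0)*4)/(1 - 3))*(36 - 2/3) = (-2*4/(-2))*(106/3) = -8*(-1/2)*(106/3) = 4*(106/3) = 424/3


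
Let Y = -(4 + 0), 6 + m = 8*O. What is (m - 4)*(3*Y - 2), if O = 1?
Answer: 28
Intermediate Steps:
m = 2 (m = -6 + 8*1 = -6 + 8 = 2)
Y = -4 (Y = -1*4 = -4)
(m - 4)*(3*Y - 2) = (2 - 4)*(3*(-4) - 2) = -2*(-12 - 2) = -2*(-14) = 28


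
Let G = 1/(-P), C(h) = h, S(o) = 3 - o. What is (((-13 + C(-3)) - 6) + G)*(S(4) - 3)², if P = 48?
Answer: -1057/3 ≈ -352.33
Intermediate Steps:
G = -1/48 (G = 1/(-1*48) = 1/(-48) = -1/48 ≈ -0.020833)
(((-13 + C(-3)) - 6) + G)*(S(4) - 3)² = (((-13 - 3) - 6) - 1/48)*((3 - 1*4) - 3)² = ((-16 - 6) - 1/48)*((3 - 4) - 3)² = (-22 - 1/48)*(-1 - 3)² = -1057/48*(-4)² = -1057/48*16 = -1057/3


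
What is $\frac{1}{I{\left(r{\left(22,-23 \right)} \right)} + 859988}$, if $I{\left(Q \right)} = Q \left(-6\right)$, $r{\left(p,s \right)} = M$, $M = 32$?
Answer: $\frac{1}{859796} \approx 1.1631 \cdot 10^{-6}$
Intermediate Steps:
$r{\left(p,s \right)} = 32$
$I{\left(Q \right)} = - 6 Q$
$\frac{1}{I{\left(r{\left(22,-23 \right)} \right)} + 859988} = \frac{1}{\left(-6\right) 32 + 859988} = \frac{1}{-192 + 859988} = \frac{1}{859796}$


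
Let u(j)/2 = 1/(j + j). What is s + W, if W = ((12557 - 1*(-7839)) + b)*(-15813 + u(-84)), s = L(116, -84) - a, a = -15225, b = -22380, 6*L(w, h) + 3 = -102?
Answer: 1318305371/42 ≈ 3.1388e+7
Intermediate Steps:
u(j) = 1/j (u(j) = 2/(j + j) = 2/((2*j)) = 2*(1/(2*j)) = 1/j)
L(w, h) = -35/2 (L(w, h) = -½ + (⅙)*(-102) = -½ - 17 = -35/2)
s = 30415/2 (s = -35/2 - 1*(-15225) = -35/2 + 15225 = 30415/2 ≈ 15208.)
W = 658833328/21 (W = ((12557 - 1*(-7839)) - 22380)*(-15813 + 1/(-84)) = ((12557 + 7839) - 22380)*(-15813 - 1/84) = (20396 - 22380)*(-1328293/84) = -1984*(-1328293/84) = 658833328/21 ≈ 3.1373e+7)
s + W = 30415/2 + 658833328/21 = 1318305371/42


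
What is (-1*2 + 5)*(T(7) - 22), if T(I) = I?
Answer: -45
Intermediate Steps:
(-1*2 + 5)*(T(7) - 22) = (-1*2 + 5)*(7 - 22) = (-2 + 5)*(-15) = 3*(-15) = -45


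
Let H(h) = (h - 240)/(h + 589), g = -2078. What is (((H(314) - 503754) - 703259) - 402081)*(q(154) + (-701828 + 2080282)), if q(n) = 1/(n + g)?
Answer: -963399680192251240/434343 ≈ -2.2181e+12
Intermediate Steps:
q(n) = 1/(-2078 + n) (q(n) = 1/(n - 2078) = 1/(-2078 + n))
H(h) = (-240 + h)/(589 + h)
(((H(314) - 503754) - 703259) - 402081)*(q(154) + (-701828 + 2080282)) = ((((-240 + 314)/(589 + 314) - 503754) - 703259) - 402081)*(1/(-2078 + 154) + (-701828 + 2080282)) = (((74/903 - 503754) - 703259) - 402081)*(1/(-1924) + 1378454) = ((((1/903)*74 - 503754) - 703259) - 402081)*(-1/1924 + 1378454) = (((74/903 - 503754) - 703259) - 402081)*(2652145495/1924) = ((-454889788/903 - 703259) - 402081)*(2652145495/1924) = (-1089932665/903 - 402081)*(2652145495/1924) = -1453011808/903*2652145495/1924 = -963399680192251240/434343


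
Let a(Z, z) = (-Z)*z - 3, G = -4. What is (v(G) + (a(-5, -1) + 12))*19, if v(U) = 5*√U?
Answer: 76 + 190*I ≈ 76.0 + 190.0*I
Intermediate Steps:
a(Z, z) = -3 - Z*z (a(Z, z) = -Z*z - 3 = -3 - Z*z)
(v(G) + (a(-5, -1) + 12))*19 = (5*√(-4) + ((-3 - 1*(-5)*(-1)) + 12))*19 = (5*(2*I) + ((-3 - 5) + 12))*19 = (10*I + (-8 + 12))*19 = (10*I + 4)*19 = (4 + 10*I)*19 = 76 + 190*I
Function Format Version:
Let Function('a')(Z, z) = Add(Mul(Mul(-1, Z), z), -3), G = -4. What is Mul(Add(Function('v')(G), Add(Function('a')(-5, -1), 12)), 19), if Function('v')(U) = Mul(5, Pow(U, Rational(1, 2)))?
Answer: Add(76, Mul(190, I)) ≈ Add(76.000, Mul(190.00, I))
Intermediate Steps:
Function('a')(Z, z) = Add(-3, Mul(-1, Z, z)) (Function('a')(Z, z) = Add(Mul(-1, Z, z), -3) = Add(-3, Mul(-1, Z, z)))
Mul(Add(Function('v')(G), Add(Function('a')(-5, -1), 12)), 19) = Mul(Add(Mul(5, Pow(-4, Rational(1, 2))), Add(Add(-3, Mul(-1, -5, -1)), 12)), 19) = Mul(Add(Mul(5, Mul(2, I)), Add(Add(-3, -5), 12)), 19) = Mul(Add(Mul(10, I), Add(-8, 12)), 19) = Mul(Add(Mul(10, I), 4), 19) = Mul(Add(4, Mul(10, I)), 19) = Add(76, Mul(190, I))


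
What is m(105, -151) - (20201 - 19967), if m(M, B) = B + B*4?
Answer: -989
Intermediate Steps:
m(M, B) = 5*B (m(M, B) = B + 4*B = 5*B)
m(105, -151) - (20201 - 19967) = 5*(-151) - (20201 - 19967) = -755 - 1*234 = -755 - 234 = -989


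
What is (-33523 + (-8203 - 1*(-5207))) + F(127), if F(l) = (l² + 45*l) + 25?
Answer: -14650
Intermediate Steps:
F(l) = 25 + l² + 45*l
(-33523 + (-8203 - 1*(-5207))) + F(127) = (-33523 + (-8203 - 1*(-5207))) + (25 + 127² + 45*127) = (-33523 + (-8203 + 5207)) + (25 + 16129 + 5715) = (-33523 - 2996) + 21869 = -36519 + 21869 = -14650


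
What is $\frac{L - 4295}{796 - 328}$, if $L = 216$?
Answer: $- \frac{4079}{468} \approx -8.7158$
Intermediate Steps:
$\frac{L - 4295}{796 - 328} = \frac{216 - 4295}{796 - 328} = - \frac{4079}{468}$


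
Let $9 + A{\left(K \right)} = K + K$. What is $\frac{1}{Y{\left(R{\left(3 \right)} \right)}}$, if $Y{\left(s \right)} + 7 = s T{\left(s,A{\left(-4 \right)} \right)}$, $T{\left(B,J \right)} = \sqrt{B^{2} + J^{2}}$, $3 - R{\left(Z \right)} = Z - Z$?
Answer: $\frac{7}{2633} + \frac{3 \sqrt{298}}{2633} \approx 0.022327$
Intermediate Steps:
$A{\left(K \right)} = -9 + 2 K$ ($A{\left(K \right)} = -9 + \left(K + K\right) = -9 + 2 K$)
$R{\left(Z \right)} = 3$ ($R{\left(Z \right)} = 3 - \left(Z - Z\right) = 3 - 0 = 3 + 0 = 3$)
$Y{\left(s \right)} = -7 + s \sqrt{289 + s^{2}}$ ($Y{\left(s \right)} = -7 + s \sqrt{s^{2} + \left(-9 + 2 \left(-4\right)\right)^{2}} = -7 + s \sqrt{s^{2} + \left(-9 - 8\right)^{2}} = -7 + s \sqrt{s^{2} + \left(-17\right)^{2}} = -7 + s \sqrt{s^{2} + 289} = -7 + s \sqrt{289 + s^{2}}$)
$\frac{1}{Y{\left(R{\left(3 \right)} \right)}} = \frac{1}{-7 + 3 \sqrt{289 + 3^{2}}} = \frac{1}{-7 + 3 \sqrt{289 + 9}} = \frac{1}{-7 + 3 \sqrt{298}}$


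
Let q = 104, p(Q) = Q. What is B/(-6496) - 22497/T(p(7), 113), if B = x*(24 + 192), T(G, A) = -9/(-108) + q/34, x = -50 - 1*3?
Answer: -3725665785/520492 ≈ -7158.0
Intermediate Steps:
x = -53 (x = -50 - 3 = -53)
T(G, A) = 641/204 (T(G, A) = -9/(-108) + 104/34 = -9*(-1/108) + 104*(1/34) = 1/12 + 52/17 = 641/204)
B = -11448 (B = -53*(24 + 192) = -53*216 = -11448)
B/(-6496) - 22497/T(p(7), 113) = -11448/(-6496) - 22497/641/204 = -11448*(-1/6496) - 22497*204/641 = 1431/812 - 4589388/641 = -3725665785/520492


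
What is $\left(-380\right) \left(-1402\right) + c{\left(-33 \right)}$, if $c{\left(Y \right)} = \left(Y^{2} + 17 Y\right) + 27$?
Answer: $533315$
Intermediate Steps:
$c{\left(Y \right)} = 27 + Y^{2} + 17 Y$
$\left(-380\right) \left(-1402\right) + c{\left(-33 \right)} = \left(-380\right) \left(-1402\right) + \left(27 + \left(-33\right)^{2} + 17 \left(-33\right)\right) = 532760 + \left(27 + 1089 - 561\right) = 532760 + 555 = 533315$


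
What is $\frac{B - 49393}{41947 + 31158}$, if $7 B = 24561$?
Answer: $- \frac{64238}{102347} \approx -0.62765$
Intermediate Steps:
$B = \frac{24561}{7}$ ($B = \frac{1}{7} \cdot 24561 = \frac{24561}{7} \approx 3508.7$)
$\frac{B - 49393}{41947 + 31158} = \frac{\frac{24561}{7} - 49393}{41947 + 31158} = - \frac{321190}{7 \cdot 73105} = \left(- \frac{321190}{7}\right) \frac{1}{73105} = - \frac{64238}{102347}$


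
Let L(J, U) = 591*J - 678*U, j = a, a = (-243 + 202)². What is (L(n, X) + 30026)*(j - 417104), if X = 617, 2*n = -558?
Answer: 229807433947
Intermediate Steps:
n = -279 (n = (½)*(-558) = -279)
a = 1681 (a = (-41)² = 1681)
j = 1681
L(J, U) = -678*U + 591*J
(L(n, X) + 30026)*(j - 417104) = ((-678*617 + 591*(-279)) + 30026)*(1681 - 417104) = ((-418326 - 164889) + 30026)*(-415423) = (-583215 + 30026)*(-415423) = -553189*(-415423) = 229807433947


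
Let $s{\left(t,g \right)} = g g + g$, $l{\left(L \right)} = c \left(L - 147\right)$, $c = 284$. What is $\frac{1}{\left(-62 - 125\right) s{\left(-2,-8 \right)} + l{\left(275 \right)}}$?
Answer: $\frac{1}{25880} \approx 3.864 \cdot 10^{-5}$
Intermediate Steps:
$l{\left(L \right)} = -41748 + 284 L$ ($l{\left(L \right)} = 284 \left(L - 147\right) = 284 \left(-147 + L\right) = -41748 + 284 L$)
$s{\left(t,g \right)} = g + g^{2}$ ($s{\left(t,g \right)} = g^{2} + g = g + g^{2}$)
$\frac{1}{\left(-62 - 125\right) s{\left(-2,-8 \right)} + l{\left(275 \right)}} = \frac{1}{\left(-62 - 125\right) \left(- 8 \left(1 - 8\right)\right) + \left(-41748 + 284 \cdot 275\right)} = \frac{1}{- 187 \left(\left(-8\right) \left(-7\right)\right) + \left(-41748 + 78100\right)} = \frac{1}{\left(-187\right) 56 + 36352} = \frac{1}{-10472 + 36352} = \frac{1}{25880}$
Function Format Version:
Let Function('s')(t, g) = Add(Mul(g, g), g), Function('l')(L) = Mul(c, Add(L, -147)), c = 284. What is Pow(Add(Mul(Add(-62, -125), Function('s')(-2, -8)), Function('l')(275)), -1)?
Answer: Rational(1, 25880) ≈ 3.8640e-5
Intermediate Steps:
Function('l')(L) = Add(-41748, Mul(284, L)) (Function('l')(L) = Mul(284, Add(L, -147)) = Mul(284, Add(-147, L)) = Add(-41748, Mul(284, L)))
Function('s')(t, g) = Add(g, Pow(g, 2)) (Function('s')(t, g) = Add(Pow(g, 2), g) = Add(g, Pow(g, 2)))
Pow(Add(Mul(Add(-62, -125), Function('s')(-2, -8)), Function('l')(275)), -1) = Pow(Add(Mul(Add(-62, -125), Mul(-8, Add(1, -8))), Add(-41748, Mul(284, 275))), -1) = Pow(Add(Mul(-187, Mul(-8, -7)), Add(-41748, 78100)), -1) = Pow(Add(Mul(-187, 56), 36352), -1) = Pow(Add(-10472, 36352), -1) = Pow(25880, -1) = Rational(1, 25880)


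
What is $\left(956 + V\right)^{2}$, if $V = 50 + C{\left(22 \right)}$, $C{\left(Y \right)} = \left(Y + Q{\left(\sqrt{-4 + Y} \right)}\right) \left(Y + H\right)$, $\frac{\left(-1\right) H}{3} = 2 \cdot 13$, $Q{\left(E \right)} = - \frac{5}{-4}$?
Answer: $87616$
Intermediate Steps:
$Q{\left(E \right)} = \frac{5}{4}$ ($Q{\left(E \right)} = \left(-5\right) \left(- \frac{1}{4}\right) = \frac{5}{4}$)
$H = -78$ ($H = - 3 \cdot 2 \cdot 13 = \left(-3\right) 26 = -78$)
$C{\left(Y \right)} = \left(-78 + Y\right) \left(\frac{5}{4} + Y\right)$ ($C{\left(Y \right)} = \left(Y + \frac{5}{4}\right) \left(Y - 78\right) = \left(\frac{5}{4} + Y\right) \left(-78 + Y\right) = \left(-78 + Y\right) \left(\frac{5}{4} + Y\right)$)
$V = -1252$ ($V = 50 - \left(1786 - 484\right) = 50 - 1302 = -1252$)
$\left(956 + V\right)^{2} = \left(956 - 1252\right)^{2} = \left(-296\right)^{2} = 87616$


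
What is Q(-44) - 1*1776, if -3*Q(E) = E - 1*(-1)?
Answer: -5285/3 ≈ -1761.7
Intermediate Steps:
Q(E) = -⅓ - E/3 (Q(E) = -(E - 1*(-1))/3 = -(E + 1)/3 = -(1 + E)/3 = -⅓ - E/3)
Q(-44) - 1*1776 = (-⅓ - ⅓*(-44)) - 1*1776 = (-⅓ + 44/3) - 1776 = 43/3 - 1776 = -5285/3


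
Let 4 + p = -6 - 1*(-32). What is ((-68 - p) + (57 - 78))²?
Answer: 12321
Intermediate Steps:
p = 22 (p = -4 + (-6 - 1*(-32)) = -4 + (-6 + 32) = -4 + 26 = 22)
((-68 - p) + (57 - 78))² = ((-68 - 1*22) + (57 - 78))² = ((-68 - 22) - 21)² = (-90 - 21)² = (-111)² = 12321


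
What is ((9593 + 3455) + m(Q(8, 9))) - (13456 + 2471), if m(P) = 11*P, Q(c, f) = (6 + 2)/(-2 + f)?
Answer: -20065/7 ≈ -2866.4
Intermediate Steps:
Q(c, f) = 8/(-2 + f)
((9593 + 3455) + m(Q(8, 9))) - (13456 + 2471) = ((9593 + 3455) + 11*(8/(-2 + 9))) - (13456 + 2471) = (13048 + 11*(8/7)) - 1*15927 = (13048 + 11*(8*(⅐))) - 15927 = (13048 + 11*(8/7)) - 15927 = (13048 + 88/7) - 15927 = 91424/7 - 15927 = -20065/7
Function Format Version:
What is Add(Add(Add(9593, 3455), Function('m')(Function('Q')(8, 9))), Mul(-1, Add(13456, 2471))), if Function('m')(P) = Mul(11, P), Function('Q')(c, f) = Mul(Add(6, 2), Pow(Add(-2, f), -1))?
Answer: Rational(-20065, 7) ≈ -2866.4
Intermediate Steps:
Function('Q')(c, f) = Mul(8, Pow(Add(-2, f), -1))
Add(Add(Add(9593, 3455), Function('m')(Function('Q')(8, 9))), Mul(-1, Add(13456, 2471))) = Add(Add(Add(9593, 3455), Mul(11, Mul(8, Pow(Add(-2, 9), -1)))), Mul(-1, Add(13456, 2471))) = Add(Add(13048, Mul(11, Mul(8, Pow(7, -1)))), Mul(-1, 15927)) = Add(Add(13048, Mul(11, Mul(8, Rational(1, 7)))), -15927) = Add(Add(13048, Mul(11, Rational(8, 7))), -15927) = Add(Add(13048, Rational(88, 7)), -15927) = Add(Rational(91424, 7), -15927) = Rational(-20065, 7)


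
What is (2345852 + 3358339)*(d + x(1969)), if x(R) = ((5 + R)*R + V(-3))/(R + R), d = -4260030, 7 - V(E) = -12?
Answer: -95671326414021165/3938 ≈ -2.4294e+13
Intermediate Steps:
V(E) = 19 (V(E) = 7 - 1*(-12) = 7 + 12 = 19)
x(R) = (19 + R*(5 + R))/(2*R) (x(R) = ((5 + R)*R + 19)/(R + R) = (R*(5 + R) + 19)/((2*R)) = (19 + R*(5 + R))*(1/(2*R)) = (19 + R*(5 + R))/(2*R))
(2345852 + 3358339)*(d + x(1969)) = (2345852 + 3358339)*(-4260030 + (½)*(19 + 1969*(5 + 1969))/1969) = 5704191*(-4260030 + (½)*(1/1969)*(19 + 1969*1974)) = 5704191*(-4260030 + (½)*(1/1969)*(19 + 3886806)) = 5704191*(-4260030 + (½)*(1/1969)*3886825) = 5704191*(-4260030 + 3886825/3938) = 5704191*(-16772111315/3938) = -95671326414021165/3938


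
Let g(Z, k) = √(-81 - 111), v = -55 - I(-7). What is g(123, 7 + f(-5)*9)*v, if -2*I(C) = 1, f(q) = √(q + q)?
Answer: -436*I*√3 ≈ -755.17*I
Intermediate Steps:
f(q) = √2*√q (f(q) = √(2*q) = √2*√q)
I(C) = -½ (I(C) = -½*1 = -½)
v = -109/2 (v = -55 - 1*(-½) = -55 + ½ = -109/2 ≈ -54.500)
g(Z, k) = 8*I*√3 (g(Z, k) = √(-192) = 8*I*√3)
g(123, 7 + f(-5)*9)*v = (8*I*√3)*(-109/2) = -436*I*√3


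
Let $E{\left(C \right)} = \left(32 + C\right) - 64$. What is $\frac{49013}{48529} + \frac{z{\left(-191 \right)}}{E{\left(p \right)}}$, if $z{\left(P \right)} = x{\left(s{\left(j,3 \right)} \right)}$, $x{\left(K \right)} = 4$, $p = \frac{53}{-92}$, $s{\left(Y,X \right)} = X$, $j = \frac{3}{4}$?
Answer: $\frac{129033289}{145441413} \approx 0.88718$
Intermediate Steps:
$j = \frac{3}{4}$ ($j = 3 \cdot \frac{1}{4} = \frac{3}{4} \approx 0.75$)
$p = - \frac{53}{92}$ ($p = 53 \left(- \frac{1}{92}\right) = - \frac{53}{92} \approx -0.57609$)
$E{\left(C \right)} = -32 + C$
$z{\left(P \right)} = 4$
$\frac{49013}{48529} + \frac{z{\left(-191 \right)}}{E{\left(p \right)}} = \frac{49013}{48529} + \frac{4}{-32 - \frac{53}{92}} = 49013 \cdot \frac{1}{48529} + \frac{4}{- \frac{2997}{92}} = \frac{49013}{48529} + 4 \left(- \frac{92}{2997}\right) = \frac{49013}{48529} - \frac{368}{2997} = \frac{129033289}{145441413}$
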